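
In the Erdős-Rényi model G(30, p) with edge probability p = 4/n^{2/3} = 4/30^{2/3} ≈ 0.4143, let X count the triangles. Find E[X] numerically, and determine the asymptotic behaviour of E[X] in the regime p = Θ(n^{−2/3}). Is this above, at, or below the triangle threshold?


Number of potential triangles: C(30, 3) = 4060.
Each occurs with probability p³ ≈ (0.4143)³ ≈ 7.1111111e-02.
By linearity: E[X] = C(30, 3)·p³ ≈ 4060 · 7.1111111e-02 ≈ 288.71111.
Since α = 2/3 < 1, p = c/n^{2/3} ≫ 1/n is above the triangle threshold p ~ 1/n. Asymptotically E[X] ~ (c³/6)·n^{3(1−α)} = (4³/6)·n^{1} → ∞; triangles are abundant w.h.p.

E[X] ≈ 288.71111; in regime p = Θ(1/n^{2/3}) E[X] diverges (above the triangle threshold p ~ 1/n).


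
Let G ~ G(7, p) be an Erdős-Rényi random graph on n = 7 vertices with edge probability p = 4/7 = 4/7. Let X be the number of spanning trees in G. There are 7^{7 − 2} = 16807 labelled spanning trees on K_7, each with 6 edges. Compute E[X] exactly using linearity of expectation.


K_7 has 7^{7 − 2} = 16807 labelled spanning trees.
For each such spanning tree H, let X_H = 1 if all 6 edges of H are present in G. Then P[X_H = 1] = p^{6} = (4/7)^{6} = 4096/117649.
Summing the indicators: E[X] = Σ_H E[X_H] = 16807 · p^{6} = 16807 · 4096/117649 = 4096/7.
Numerically: E[X] ≈ 585.

E[X] = 16807 · (4/7)^{6} = 4096/7 ≈ 585.


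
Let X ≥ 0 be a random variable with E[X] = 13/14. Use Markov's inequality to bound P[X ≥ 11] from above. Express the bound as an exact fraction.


μ = E[X] = 13/14, a = 11.
Markov: P[X ≥ 11] ≤ μ/a = (13/14)/11 = 13/154.
Numerically: ≈ 0.084.
(Since a = 11 > μ = 0.929, the bound 13/154 is < 1 and informative.)

P[X ≥ 11] ≤ 13/154 ≈ 0.084.


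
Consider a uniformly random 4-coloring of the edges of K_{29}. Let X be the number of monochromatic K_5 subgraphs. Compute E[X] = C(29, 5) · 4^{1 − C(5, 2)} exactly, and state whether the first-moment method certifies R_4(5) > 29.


E[X] = C(29, 5) · 4^{1 − 10} = 118755 · 4^{−9} = 118755/262144.
As a reduced fraction: E[X] = 118755/262144 ≈ 0.453.
Is E[X] < 1? YES.
Since E[X] < 1, there exists a 4-coloring of K_{29} with no monochromatic K_5; hence R_4(5) > 29.

E[X] = 118755/262144 ≈ 0.453; E[X] < 1, so R_4(5) > 29.


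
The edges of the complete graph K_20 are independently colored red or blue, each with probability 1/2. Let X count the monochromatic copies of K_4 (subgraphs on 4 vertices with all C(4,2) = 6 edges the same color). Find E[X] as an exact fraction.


Let X = Σ_S X_S over the C(20, 4) = 4845 subsets S of size 4, where X_S = 1 if the K_4 on S is monochromatic.
For a fixed S, the K_4 on S has C(4, 2) = 6 edges. P[all 6 edges red] = (1/2)^6, and likewise for blue, so P[monochromatic] = 2·(1/2)^6 = 2^{1 − 6} = 1/32.
By linearity: E[X] = C(20, 4) · 2^{1 − 6} = 4845 · 1/32 = 4845/32.
Numerically: E[X] ≈ 151.406.

E[X] = C(20,4)·2^(1−C(4,2)) = 4845/32 ≈ 151.406.


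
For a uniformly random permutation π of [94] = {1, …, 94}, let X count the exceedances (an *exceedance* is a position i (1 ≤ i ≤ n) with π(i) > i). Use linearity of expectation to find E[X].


Write X = Σ_{i=1}^{94} X_i, where X_i = 1_{π(i) > i}.
For each fixed i, π(i) is uniform over {1, …, 94} (marginal of a uniform permutation), so P[π(i) > i] = (n − i)/n. Summing: Σ_{i=1}^{94} (n − i)/n = (0 + 1 + … + 93)/94 = 94(94 − 1)/(2·94) = (94 − 1)/2.
Hence E[X] = Σ_{i=1}^{94} (94 − i)/94 = 93/2 ≈ 46.50000.

E[X] = 93/2 = 46.50000.


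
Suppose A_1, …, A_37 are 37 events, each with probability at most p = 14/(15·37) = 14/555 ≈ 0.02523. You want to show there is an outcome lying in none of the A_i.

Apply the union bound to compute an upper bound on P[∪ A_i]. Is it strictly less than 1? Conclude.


Union bound: P[∪_{i=1}^{37} A_i] ≤ Σ_i P[A_i] ≤ 37·p = 37·(14/555) = 14/15.
Numerically: 14/15 ≈ 0.93333.
Is 14/15 < 1? YES.
Since P[∪ A_i] ≤ 14/15 < 1, the complement has P[∩ A_i^c] ≥ 1 − 14/15 = 1/15 > 0, so some outcome avoids every A_i.

37·p = 14/15 ≈ 0.93333; existence CERTIFIED by the union bound.


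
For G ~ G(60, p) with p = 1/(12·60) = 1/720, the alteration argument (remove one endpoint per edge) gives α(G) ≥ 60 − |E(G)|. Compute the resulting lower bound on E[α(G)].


E[|E(G)|] = C(60, 2)·p = 1770 · (1/720) = 59/24.
E[α(G)] ≥ n − E[|E(G)|] = 60 − 59/24 = 1381/24.
Numerically: ≈ 57.5417.
(This is only a lower bound; the true E[α(G)] may be larger.)

E[α(G)] ≥ 1381/24 ≈ 57.5417.


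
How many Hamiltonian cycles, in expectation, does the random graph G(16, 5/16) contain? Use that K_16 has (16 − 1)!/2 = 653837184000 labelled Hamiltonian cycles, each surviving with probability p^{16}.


K_16 has (16 − 1)!/2 = 653837184000 labelled Hamiltonian cycles.
For each such Hamiltonian cycle H, let X_H = 1 if all 16 edges of H are present in G. Then P[X_H = 1] = p^{16} = (5/16)^{16} = 152587890625/18446744073709551616.
Summing the indicators: E[X] = Σ_H E[X_H] = 653837184000 · p^{16} = 653837184000 · 152587890625/18446744073709551616 = 97429332733154296875/18014398509481984.
Numerically: E[X] ≈ 5408.

E[X] = 653837184000 · (5/16)^{16} = 97429332733154296875/18014398509481984 ≈ 5408.


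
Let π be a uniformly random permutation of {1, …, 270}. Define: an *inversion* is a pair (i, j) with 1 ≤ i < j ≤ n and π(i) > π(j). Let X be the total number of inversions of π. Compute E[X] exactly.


Write X = Σ X_I over the C(270, 2) = 36315 pairs i < j, with X_I the indicator of one inversion.
There are 36315 indicators.
For each fixed pair i < j, the values π(i) and π(j) are two distinct elements of {1, …, 270} in uniformly random order; by symmetry P[π(i) > π(j)] = 1/2.
By linearity: E[X] = 36315 · (1/2) = C(270, 2) · (1/2) = 36315/2 = 36315/2 ≈ 18157.500.

E[X] = 36315/2 = 18157.500.


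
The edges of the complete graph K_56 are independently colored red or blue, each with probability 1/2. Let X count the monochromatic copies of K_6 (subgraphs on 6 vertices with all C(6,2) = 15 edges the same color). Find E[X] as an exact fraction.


Let X = Σ_S X_S over the C(56, 6) = 32468436 subsets S of size 6, where X_S = 1 if the K_6 on S is monochromatic.
For a fixed S, the K_6 on S has C(6, 2) = 15 edges. P[all 15 edges red] = (1/2)^15, and likewise for blue, so P[monochromatic] = 2·(1/2)^15 = 2^{1 − 15} = 1/16384.
By linearity: E[X] = C(56, 6) · 2^{1 − 15} = 32468436 · 1/16384 = 8117109/4096.
Numerically: E[X] ≈ 1981.7161.

E[X] = C(56,6)·2^(1−C(6,2)) = 8117109/4096 ≈ 1981.7161.


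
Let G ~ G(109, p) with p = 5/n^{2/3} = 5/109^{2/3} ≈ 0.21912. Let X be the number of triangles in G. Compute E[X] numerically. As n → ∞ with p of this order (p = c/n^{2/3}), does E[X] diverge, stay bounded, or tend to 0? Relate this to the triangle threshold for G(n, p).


Number of potential triangles: C(109, 3) = 209934.
Each occurs with probability p³ ≈ (0.21912)³ ≈ 1.0521000e-02.
By linearity: E[X] = C(109, 3)·p³ ≈ 209934 · 1.0521000e-02 ≈ 2208.71560.
Since α = 2/3 < 1, p = c/n^{2/3} ≫ 1/n is above the triangle threshold p ~ 1/n. Asymptotically E[X] ~ (c³/6)·n^{3(1−α)} = (5³/6)·n^{1} → ∞; triangles are abundant w.h.p.

E[X] ≈ 2208.71560; in regime p = Θ(1/n^{2/3}) E[X] diverges (above the triangle threshold p ~ 1/n).


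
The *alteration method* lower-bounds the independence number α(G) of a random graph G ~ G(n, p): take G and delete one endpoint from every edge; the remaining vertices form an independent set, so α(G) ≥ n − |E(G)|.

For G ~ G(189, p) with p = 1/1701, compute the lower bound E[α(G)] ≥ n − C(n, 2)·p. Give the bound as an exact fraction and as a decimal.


E[|E(G)|] = C(189, 2)·p = 17766 · (1/1701) = 94/9.
E[α(G)] ≥ n − E[|E(G)|] = 189 − 94/9 = 1607/9.
Numerically: ≈ 178.55556.
(This is only a lower bound; the true E[α(G)] may be larger.)

E[α(G)] ≥ 1607/9 ≈ 178.55556.


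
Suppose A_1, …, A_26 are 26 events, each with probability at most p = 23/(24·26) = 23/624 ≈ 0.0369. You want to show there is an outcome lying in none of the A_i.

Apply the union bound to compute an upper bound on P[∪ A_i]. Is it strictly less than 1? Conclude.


Union bound: P[∪_{i=1}^{26} A_i] ≤ Σ_i P[A_i] ≤ 26·p = 26·(23/624) = 23/24.
Numerically: 23/24 ≈ 0.9583.
Is 23/24 < 1? YES.
Since P[∪ A_i] ≤ 23/24 < 1, the complement has P[∩ A_i^c] ≥ 1 − 23/24 = 1/24 > 0, so some outcome avoids every A_i.

26·p = 23/24 ≈ 0.9583; existence CERTIFIED by the union bound.


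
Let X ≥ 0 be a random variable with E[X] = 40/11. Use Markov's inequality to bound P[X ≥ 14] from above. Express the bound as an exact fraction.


μ = E[X] = 40/11, a = 14.
Markov: P[X ≥ 14] ≤ μ/a = (40/11)/14 = 20/77.
Numerically: ≈ 0.259740.
(Since a = 14 > μ = 3.636364, the bound 20/77 is < 1 and informative.)

P[X ≥ 14] ≤ 20/77 ≈ 0.259740.


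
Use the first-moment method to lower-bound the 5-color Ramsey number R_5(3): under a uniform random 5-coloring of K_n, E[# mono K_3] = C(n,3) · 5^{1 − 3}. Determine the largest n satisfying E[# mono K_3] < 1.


We need C(n, 3) · 5^{1 − 3} < 1, i.e. C(n, 3) < 5^{3 − 1} = 25.
Check values of n near the boundary:
  n = 3: C(3, 3) = 1; 1 < 25? YES
  n = 4: C(4, 3) = 4; 4 < 25? YES
  n = 5: C(5, 3) = 10; 10 < 25? YES
  n = 6: C(6, 3) = 20; 20 < 25? YES
  n = 7: C(7, 3) = 35; 35 < 25? NO
  n = 8: C(8, 3) = 56; 56 < 25? NO
  n = 9: C(9, 3) = 84; 84 < 25? NO
The largest n with C(n, 3) < 25 is n = 6 (where E[X] = 4/5 ≈ 0.800). Hence R_5(3) > 6, i.e. R_5(3) ≥ 7.

Largest n = 6; hence R_5(3) > 6.


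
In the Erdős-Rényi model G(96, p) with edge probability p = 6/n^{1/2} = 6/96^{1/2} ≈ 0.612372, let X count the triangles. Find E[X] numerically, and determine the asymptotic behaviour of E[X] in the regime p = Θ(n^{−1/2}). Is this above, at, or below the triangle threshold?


Number of potential triangles: C(96, 3) = 142880.
Each occurs with probability p³ ≈ (0.612372)³ ≈ 2.29639663e-01.
By linearity: E[X] = C(96, 3)·p³ ≈ 142880 · 2.29639663e-01 ≈ 32810.915105.
Since α = 1/2 < 1, p = c/n^{1/2} ≫ 1/n is above the triangle threshold p ~ 1/n. Asymptotically E[X] ~ (c³/6)·n^{3(1−α)} = (6³/6)·n^{1.5} → ∞; triangles are abundant w.h.p.

E[X] ≈ 32810.915105; in regime p = Θ(1/n^{1/2}) E[X] diverges (above the triangle threshold p ~ 1/n).


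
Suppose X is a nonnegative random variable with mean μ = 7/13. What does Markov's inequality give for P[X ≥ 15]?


μ = E[X] = 7/13, a = 15.
Markov: P[X ≥ 15] ≤ μ/a = (7/13)/15 = 7/195.
Numerically: ≈ 0.03590.
(Since a = 15 > μ = 0.53846, the bound 7/195 is < 1 and informative.)

P[X ≥ 15] ≤ 7/195 ≈ 0.03590.


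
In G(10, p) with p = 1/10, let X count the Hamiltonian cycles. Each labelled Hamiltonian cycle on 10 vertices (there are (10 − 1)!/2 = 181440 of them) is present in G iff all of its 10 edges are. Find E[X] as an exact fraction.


K_10 has (10 − 1)!/2 = 181440 labelled Hamiltonian cycles.
For each such Hamiltonian cycle H, let X_H = 1 if all 10 edges of H are present in G. Then P[X_H = 1] = p^{10} = (1/10)^{10} = 1/10000000000.
Summing the indicators: E[X] = Σ_H E[X_H] = 181440 · p^{10} = 181440 · 1/10000000000 = 567/31250000.
Numerically: E[X] ≈ 1.814e-05.

E[X] = 181440 · (1/10)^{10} = 567/31250000 ≈ 1.814e-05.


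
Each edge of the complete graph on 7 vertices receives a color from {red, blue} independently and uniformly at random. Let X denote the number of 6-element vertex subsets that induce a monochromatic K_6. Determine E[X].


Let X = Σ_S X_S over the C(7, 6) = 7 subsets S of size 6, where X_S = 1 if the K_6 on S is monochromatic.
For a fixed S, the K_6 on S has C(6, 2) = 15 edges. P[all 15 edges red] = (1/2)^15, and likewise for blue, so P[monochromatic] = 2·(1/2)^15 = 2^{1 − 15} = 1/16384.
By linearity: E[X] = C(7, 6) · 2^{1 − 15} = 7 · 1/16384 = 7/16384.
Numerically: E[X] ≈ 0.000427.

E[X] = C(7,6)·2^(1−C(6,2)) = 7/16384 ≈ 0.000427.


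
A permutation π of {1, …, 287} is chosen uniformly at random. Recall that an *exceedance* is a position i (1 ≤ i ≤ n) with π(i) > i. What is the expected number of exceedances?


Write X = Σ_{i=1}^{287} X_i, where X_i = 1_{π(i) > i}.
For each fixed i, π(i) is uniform over {1, …, 287} (marginal of a uniform permutation), so P[π(i) > i] = (n − i)/n. Summing: Σ_{i=1}^{287} (n − i)/n = (0 + 1 + … + 286)/287 = 287(287 − 1)/(2·287) = (287 − 1)/2.
Hence E[X] = Σ_{i=1}^{287} (287 − i)/287 = 143 ≈ 143.000.

E[X] = 143 = 143.000.


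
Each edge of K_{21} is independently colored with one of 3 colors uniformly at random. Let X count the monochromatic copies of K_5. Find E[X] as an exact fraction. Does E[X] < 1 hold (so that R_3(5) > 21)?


E[X] = C(21, 5) · 3^{1 − 10} = 20349 · 3^{−9} = 20349/19683.
As a reduced fraction: E[X] = 2261/2187 ≈ 1.0338363.
Is E[X] < 1? NO.
Since E[X] ≥ 1, the first-moment bound is inconclusive at n = 21; it does NOT by itself certify R_3(5) > 21.

E[X] = 2261/2187 ≈ 1.0338363; E[X] ≥ 1; first-moment method inconclusive here.


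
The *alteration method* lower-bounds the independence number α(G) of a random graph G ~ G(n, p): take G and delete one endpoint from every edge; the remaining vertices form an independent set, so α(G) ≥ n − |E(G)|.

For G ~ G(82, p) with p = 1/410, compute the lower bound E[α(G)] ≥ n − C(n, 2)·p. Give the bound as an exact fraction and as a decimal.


E[|E(G)|] = C(82, 2)·p = 3321 · (1/410) = 81/10.
E[α(G)] ≥ n − E[|E(G)|] = 82 − 81/10 = 739/10.
Numerically: ≈ 73.90000.
(This is only a lower bound; the true E[α(G)] may be larger.)

E[α(G)] ≥ 739/10 ≈ 73.90000.


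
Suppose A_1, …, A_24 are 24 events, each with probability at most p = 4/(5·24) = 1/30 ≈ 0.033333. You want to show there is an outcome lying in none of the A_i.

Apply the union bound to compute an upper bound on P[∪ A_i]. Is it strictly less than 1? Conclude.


Union bound: P[∪_{i=1}^{24} A_i] ≤ Σ_i P[A_i] ≤ 24·p = 24·(1/30) = 4/5.
Numerically: 4/5 ≈ 0.800000.
Is 4/5 < 1? YES.
Since P[∪ A_i] ≤ 4/5 < 1, the complement has P[∩ A_i^c] ≥ 1 − 4/5 = 1/5 > 0, so some outcome avoids every A_i.

24·p = 4/5 ≈ 0.800000; existence CERTIFIED by the union bound.


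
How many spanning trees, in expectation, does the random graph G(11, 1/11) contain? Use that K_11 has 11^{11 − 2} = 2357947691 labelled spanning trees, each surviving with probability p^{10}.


K_11 has 11^{11 − 2} = 2357947691 labelled spanning trees.
For each such spanning tree H, let X_H = 1 if all 10 edges of H are present in G. Then P[X_H = 1] = p^{10} = (1/11)^{10} = 1/25937424601.
Summing the indicators: E[X] = Σ_H E[X_H] = 2357947691 · p^{10} = 2357947691 · 1/25937424601 = 1/11.
Numerically: E[X] ≈ 0.09091.

E[X] = 2357947691 · (1/11)^{10} = 1/11 ≈ 0.09091.


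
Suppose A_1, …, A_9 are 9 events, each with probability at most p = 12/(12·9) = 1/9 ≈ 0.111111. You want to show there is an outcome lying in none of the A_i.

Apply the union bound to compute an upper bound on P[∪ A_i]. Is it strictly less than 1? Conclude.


Union bound: P[∪_{i=1}^{9} A_i] ≤ Σ_i P[A_i] ≤ 9·p = 9·(1/9) = 1.
Numerically: 1 ≈ 1.000000.
Is 1 < 1? NO.
Since the bound 1 is ≥ 1, the union bound is uninformative here; it does NOT by itself certify existence.

9·p = 1 ≈ 1.000000; existence NOT certified by the union bound.


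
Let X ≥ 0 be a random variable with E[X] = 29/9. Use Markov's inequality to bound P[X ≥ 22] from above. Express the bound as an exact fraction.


μ = E[X] = 29/9, a = 22.
Markov: P[X ≥ 22] ≤ μ/a = (29/9)/22 = 29/198.
Numerically: ≈ 0.146.
(Since a = 22 > μ = 3.222, the bound 29/198 is < 1 and informative.)

P[X ≥ 22] ≤ 29/198 ≈ 0.146.


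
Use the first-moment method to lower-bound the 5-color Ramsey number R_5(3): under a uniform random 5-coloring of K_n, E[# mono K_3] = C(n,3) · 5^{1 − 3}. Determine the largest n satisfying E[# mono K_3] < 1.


We need C(n, 3) · 5^{1 − 3} < 1, i.e. C(n, 3) < 5^{3 − 1} = 25.
Check values of n near the boundary:
  n = 4: C(4, 3) = 4; 4 < 25? YES
  n = 5: C(5, 3) = 10; 10 < 25? YES
  n = 6: C(6, 3) = 20; 20 < 25? YES
  n = 7: C(7, 3) = 35; 35 < 25? NO
  n = 8: C(8, 3) = 56; 56 < 25? NO
  n = 9: C(9, 3) = 84; 84 < 25? NO
The largest n with C(n, 3) < 25 is n = 6 (where E[X] = 4/5 ≈ 0.8000000). Hence R_5(3) > 6, i.e. R_5(3) ≥ 7.

Largest n = 6; hence R_5(3) > 6.


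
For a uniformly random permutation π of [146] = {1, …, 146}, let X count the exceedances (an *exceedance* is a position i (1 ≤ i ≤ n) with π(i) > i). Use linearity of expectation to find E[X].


Write X = Σ_{i=1}^{146} X_i, where X_i = 1_{π(i) > i}.
For each fixed i, π(i) is uniform over {1, …, 146} (marginal of a uniform permutation), so P[π(i) > i] = (n − i)/n. Summing: Σ_{i=1}^{146} (n − i)/n = (0 + 1 + … + 145)/146 = 146(146 − 1)/(2·146) = (146 − 1)/2.
Hence E[X] = Σ_{i=1}^{146} (146 − i)/146 = 145/2 ≈ 72.50000.

E[X] = 145/2 = 72.50000.


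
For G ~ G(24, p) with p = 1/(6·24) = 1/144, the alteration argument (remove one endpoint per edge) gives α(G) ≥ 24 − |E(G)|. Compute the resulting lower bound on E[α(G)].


E[|E(G)|] = C(24, 2)·p = 276 · (1/144) = 23/12.
E[α(G)] ≥ n − E[|E(G)|] = 24 − 23/12 = 265/12.
Numerically: ≈ 22.0833.
(This is only a lower bound; the true E[α(G)] may be larger.)

E[α(G)] ≥ 265/12 ≈ 22.0833.


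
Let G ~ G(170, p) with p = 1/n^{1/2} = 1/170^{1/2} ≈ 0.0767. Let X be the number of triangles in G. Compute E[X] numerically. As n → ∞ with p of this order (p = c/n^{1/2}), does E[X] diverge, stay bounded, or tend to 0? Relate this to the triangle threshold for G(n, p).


Number of potential triangles: C(170, 3) = 804440.
Each occurs with probability p³ ≈ (0.0767)³ ≈ 4.51156e-04.
By linearity: E[X] = C(170, 3)·p³ ≈ 804440 · 4.51156e-04 ≈ 362.928.
Since α = 1/2 < 1, p = c/n^{1/2} ≫ 1/n is above the triangle threshold p ~ 1/n. Asymptotically E[X] ~ (c³/6)·n^{3(1−α)} = (1³/6)·n^{1.5} → ∞; triangles are abundant w.h.p.

E[X] ≈ 362.928; in regime p = Θ(1/n^{1/2}) E[X] diverges (above the triangle threshold p ~ 1/n).


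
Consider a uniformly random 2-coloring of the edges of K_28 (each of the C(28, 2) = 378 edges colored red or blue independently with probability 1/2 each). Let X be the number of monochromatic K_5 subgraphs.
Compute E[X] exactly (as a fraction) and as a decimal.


Let X = Σ_S X_S over the C(28, 5) = 98280 subsets S of size 5, where X_S = 1 if the K_5 on S is monochromatic.
For a fixed S, the K_5 on S has C(5, 2) = 10 edges. P[all 10 edges red] = (1/2)^10, and likewise for blue, so P[monochromatic] = 2·(1/2)^10 = 2^{1 − 10} = 1/512.
By linearity: E[X] = C(28, 5) · 2^{1 − 10} = 98280 · 1/512 = 12285/64.
Numerically: E[X] ≈ 191.953.

E[X] = C(28,5)·2^(1−C(5,2)) = 12285/64 ≈ 191.953.


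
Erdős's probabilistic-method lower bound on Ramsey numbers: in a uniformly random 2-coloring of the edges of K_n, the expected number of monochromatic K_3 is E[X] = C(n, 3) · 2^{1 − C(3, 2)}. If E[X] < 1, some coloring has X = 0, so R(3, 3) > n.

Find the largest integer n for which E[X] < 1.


We need C(n, 3) · 2^{1 − 3} < 1, i.e. C(n, 3) < 2^{3 − 1} = 4.
Check values of n near the boundary:
  n = 3: C(3, 3) = 1; 1 < 4? YES
  n = 4: C(4, 3) = 4; 4 < 4? NO
  n = 5: C(5, 3) = 10; 10 < 4? NO
  n = 6: C(6, 3) = 20; 20 < 4? NO
The largest n with C(n, 3) < 4 is n = 3 (where E[X] = 1/4 ≈ 0.250). Hence R(3, 3) > 3, i.e. R(3, 3) ≥ 4.

Largest n = 3; hence R(3, 3) > 3.


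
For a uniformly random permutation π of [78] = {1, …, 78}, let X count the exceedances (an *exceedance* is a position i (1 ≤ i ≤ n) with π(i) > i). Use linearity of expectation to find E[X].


Write X = Σ_{i=1}^{78} X_i, where X_i = 1_{π(i) > i}.
For each fixed i, π(i) is uniform over {1, …, 78} (marginal of a uniform permutation), so P[π(i) > i] = (n − i)/n. Summing: Σ_{i=1}^{78} (n − i)/n = (0 + 1 + … + 77)/78 = 78(78 − 1)/(2·78) = (78 − 1)/2.
Hence E[X] = Σ_{i=1}^{78} (78 − i)/78 = 77/2 ≈ 38.500000.

E[X] = 77/2 = 38.500000.


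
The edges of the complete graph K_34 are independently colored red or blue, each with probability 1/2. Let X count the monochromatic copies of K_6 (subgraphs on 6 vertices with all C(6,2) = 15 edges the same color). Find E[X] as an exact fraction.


Let X = Σ_S X_S over the C(34, 6) = 1344904 subsets S of size 6, where X_S = 1 if the K_6 on S is monochromatic.
For a fixed S, the K_6 on S has C(6, 2) = 15 edges. P[all 15 edges red] = (1/2)^15, and likewise for blue, so P[monochromatic] = 2·(1/2)^15 = 2^{1 − 15} = 1/16384.
Summing: E[X] = C(34, 6) · 2^{1 − 15} = 1344904 · 1/16384 = 168113/2048.
Numerically: E[X] ≈ 82.0864.

E[X] = C(34,6)·2^(1−C(6,2)) = 168113/2048 ≈ 82.0864.


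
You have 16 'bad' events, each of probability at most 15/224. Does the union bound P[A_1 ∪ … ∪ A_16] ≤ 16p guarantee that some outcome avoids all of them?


Union bound: P[∪_{i=1}^{16} A_i] ≤ Σ_i P[A_i] ≤ 16·p = 16·(15/224) = 15/14.
Numerically: 15/14 ≈ 1.071.
Is 15/14 < 1? NO.
Since the bound 15/14 is ≥ 1, the union bound is uninformative here; it does NOT by itself certify existence.

16·p = 15/14 ≈ 1.071; existence NOT certified by the union bound.


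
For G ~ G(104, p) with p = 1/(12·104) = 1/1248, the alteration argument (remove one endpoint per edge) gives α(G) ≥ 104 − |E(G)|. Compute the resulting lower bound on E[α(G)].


E[|E(G)|] = C(104, 2)·p = 5356 · (1/1248) = 103/24.
E[α(G)] ≥ n − E[|E(G)|] = 104 − 103/24 = 2393/24.
Numerically: ≈ 99.7083.
(This is only a lower bound; the true E[α(G)] may be larger.)

E[α(G)] ≥ 2393/24 ≈ 99.7083.


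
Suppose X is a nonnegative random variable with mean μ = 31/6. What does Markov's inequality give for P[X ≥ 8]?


μ = E[X] = 31/6, a = 8.
Markov: P[X ≥ 8] ≤ μ/a = (31/6)/8 = 31/48.
Numerically: ≈ 0.6458.
(Since a = 8 > μ = 5.1667, the bound 31/48 is < 1 and informative.)

P[X ≥ 8] ≤ 31/48 ≈ 0.6458.


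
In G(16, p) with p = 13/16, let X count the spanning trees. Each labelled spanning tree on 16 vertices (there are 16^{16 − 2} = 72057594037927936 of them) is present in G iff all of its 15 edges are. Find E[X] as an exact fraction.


K_16 has 16^{16 − 2} = 72057594037927936 labelled spanning trees.
For each such spanning tree H, let X_H = 1 if all 15 edges of H are present in G. Then P[X_H = 1] = p^{15} = (13/16)^{15} = 51185893014090757/1152921504606846976.
Summing the indicators: E[X] = Σ_H E[X_H] = 72057594037927936 · p^{15} = 72057594037927936 · 51185893014090757/1152921504606846976 = 51185893014090757/16.
Numerically: E[X] ≈ 3.2e+15.

E[X] = 72057594037927936 · (13/16)^{15} = 51185893014090757/16 ≈ 3.2e+15.


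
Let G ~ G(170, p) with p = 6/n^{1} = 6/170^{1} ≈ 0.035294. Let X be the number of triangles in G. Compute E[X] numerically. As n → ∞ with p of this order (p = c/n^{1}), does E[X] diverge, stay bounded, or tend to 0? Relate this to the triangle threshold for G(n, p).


Number of potential triangles: C(170, 3) = 804440.
Each occurs with probability p³ ≈ (0.035294)³ ≈ 4.3964991e-05.
By linearity: E[X] = C(170, 3)·p³ ≈ 804440 · 4.3964991e-05 ≈ 35.36720.
Here α = 1, so p = 6/n is exactly at the triangle threshold p ~ 1/n. Asymptotically E[X] → c³/6 = 6³/6 = 36 ≈ 36.00000, a bounded constant. In this regime the triangle count is asymptotically Poisson(c³/6).

E[X] ≈ 35.36720; in regime p = Θ(1/n^{1}) E[X] stays bounded (at the triangle threshold p ~ 1/n).


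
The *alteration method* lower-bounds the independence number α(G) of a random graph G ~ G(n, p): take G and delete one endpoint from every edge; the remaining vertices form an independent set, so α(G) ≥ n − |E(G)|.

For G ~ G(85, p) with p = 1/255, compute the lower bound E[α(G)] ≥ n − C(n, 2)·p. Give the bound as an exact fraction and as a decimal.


E[|E(G)|] = C(85, 2)·p = 3570 · (1/255) = 14.
E[α(G)] ≥ n − E[|E(G)|] = 85 − 14 = 71.
Numerically: ≈ 71.000.
(This is only a lower bound; the true E[α(G)] may be larger.)

E[α(G)] ≥ 71 ≈ 71.000.


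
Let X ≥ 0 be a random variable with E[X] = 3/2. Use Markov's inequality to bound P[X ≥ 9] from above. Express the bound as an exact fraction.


μ = E[X] = 3/2, a = 9.
Markov: P[X ≥ 9] ≤ μ/a = (3/2)/9 = 1/6.
Numerically: ≈ 0.167.
(Since a = 9 > μ = 1.500, the bound 1/6 is < 1 and informative.)

P[X ≥ 9] ≤ 1/6 ≈ 0.167.


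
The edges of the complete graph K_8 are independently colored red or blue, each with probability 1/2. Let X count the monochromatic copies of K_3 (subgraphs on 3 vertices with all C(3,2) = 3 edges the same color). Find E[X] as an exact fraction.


Let X = Σ_S X_S over the C(8, 3) = 56 subsets S of size 3, where X_S = 1 if the K_3 on S is monochromatic.
For a fixed S, the K_3 on S has C(3, 2) = 3 edges. P[all 3 edges red] = (1/2)^3, and likewise for blue, so P[monochromatic] = 2·(1/2)^3 = 2^{1 − 3} = 1/4.
By linearity: E[X] = C(8, 3) · 2^{1 − 3} = 56 · 1/4 = 14.
Numerically: E[X] ≈ 14.000.

E[X] = C(8,3)·2^(1−C(3,2)) = 14 ≈ 14.000.


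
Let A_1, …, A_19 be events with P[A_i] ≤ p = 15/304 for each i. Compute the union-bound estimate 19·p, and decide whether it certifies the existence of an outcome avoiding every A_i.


Union bound: P[∪_{i=1}^{19} A_i] ≤ Σ_i P[A_i] ≤ 19·p = 19·(15/304) = 15/16.
Numerically: 15/16 ≈ 0.9375.
Is 15/16 < 1? YES.
Since P[∪ A_i] ≤ 15/16 < 1, the complement has P[∩ A_i^c] ≥ 1 − 15/16 = 1/16 > 0, so some outcome avoids every A_i.

19·p = 15/16 ≈ 0.9375; existence CERTIFIED by the union bound.


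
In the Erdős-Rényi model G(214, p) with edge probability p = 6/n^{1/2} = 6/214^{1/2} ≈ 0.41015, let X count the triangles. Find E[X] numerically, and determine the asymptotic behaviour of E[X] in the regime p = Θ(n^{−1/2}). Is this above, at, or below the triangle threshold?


Number of potential triangles: C(214, 3) = 1610564.
Each occurs with probability p³ ≈ (0.41015)³ ≈ 6.8997458e-02.
By linearity: E[X] = C(214, 3)·p³ ≈ 1610564 · 6.8997458e-02 ≈ 111124.82203.
Since α = 1/2 < 1, p = c/n^{1/2} ≫ 1/n is above the triangle threshold p ~ 1/n. Asymptotically E[X] ~ (c³/6)·n^{3(1−α)} = (6³/6)·n^{1.5} → ∞; triangles are abundant w.h.p.

E[X] ≈ 111124.82203; in regime p = Θ(1/n^{1/2}) E[X] diverges (above the triangle threshold p ~ 1/n).


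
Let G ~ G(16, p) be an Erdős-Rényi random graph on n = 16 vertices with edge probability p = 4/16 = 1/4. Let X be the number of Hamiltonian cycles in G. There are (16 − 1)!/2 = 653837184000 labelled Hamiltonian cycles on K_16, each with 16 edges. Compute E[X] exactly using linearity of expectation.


K_16 has (16 − 1)!/2 = 653837184000 labelled Hamiltonian cycles.
For each such Hamiltonian cycle H, let X_H = 1 if all 16 edges of H are present in G. Then P[X_H = 1] = p^{16} = (1/4)^{16} = 1/4294967296.
By linearity: E[X] = Σ_H E[X_H] = 653837184000 · p^{16} = 653837184000 · 1/4294967296 = 638512875/4194304.
Numerically: E[X] ≈ 152.233.

E[X] = 653837184000 · (1/4)^{16} = 638512875/4194304 ≈ 152.233.


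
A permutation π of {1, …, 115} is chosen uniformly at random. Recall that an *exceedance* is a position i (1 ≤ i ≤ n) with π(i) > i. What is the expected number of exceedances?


Write X = Σ_{i=1}^{115} X_i, where X_i = 1_{π(i) > i}.
For each fixed i, π(i) is uniform over {1, …, 115} (marginal of a uniform permutation), so P[π(i) > i] = (n − i)/n. Summing: Σ_{i=1}^{115} (n − i)/n = (0 + 1 + … + 114)/115 = 115(115 − 1)/(2·115) = (115 − 1)/2.
Hence E[X] = Σ_{i=1}^{115} (115 − i)/115 = 57 ≈ 57.0000.

E[X] = 57 = 57.0000.


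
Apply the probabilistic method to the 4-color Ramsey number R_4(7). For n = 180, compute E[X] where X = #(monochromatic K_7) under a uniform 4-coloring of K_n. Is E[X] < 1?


E[X] = C(180, 7) · 4^{1 − 21} = 1079414463600 · 4^{−20} = 1079414463600/1099511627776.
As a reduced fraction: E[X] = 67463403975/68719476736 ≈ 0.9817.
Is E[X] < 1? YES.
Since E[X] < 1, there exists a 4-coloring of K_{180} with no monochromatic K_7; hence R_4(7) > 180.

E[X] = 67463403975/68719476736 ≈ 0.9817; E[X] < 1, so R_4(7) > 180.


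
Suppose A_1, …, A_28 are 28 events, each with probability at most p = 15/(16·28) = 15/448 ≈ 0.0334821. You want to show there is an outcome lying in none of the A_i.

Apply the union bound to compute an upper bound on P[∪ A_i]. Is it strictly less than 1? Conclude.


Union bound: P[∪_{i=1}^{28} A_i] ≤ Σ_i P[A_i] ≤ 28·p = 28·(15/448) = 15/16.
Numerically: 15/16 ≈ 0.9375000.
Is 15/16 < 1? YES.
Since P[∪ A_i] ≤ 15/16 < 1, the complement has P[∩ A_i^c] ≥ 1 − 15/16 = 1/16 > 0, so some outcome avoids every A_i.

28·p = 15/16 ≈ 0.9375000; existence CERTIFIED by the union bound.


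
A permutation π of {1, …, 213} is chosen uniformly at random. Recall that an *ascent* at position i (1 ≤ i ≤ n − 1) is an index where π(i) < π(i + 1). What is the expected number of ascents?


Write X = Σ X_I over i = 1, …, 212, with X_I the indicator of one ascent.
There are 212 indicators.
For each fixed i, the pair (π(i), π(i+1)) is a uniformly random ordered pair of distinct values from {1, …, 213}; by symmetry P[π(i) < π(i+1)] = 1/2.
By linearity: E[X] = 212 · (1/2) = (213 − 1) · (1/2) = 106 ≈ 106.000000.

E[X] = 106 = 106.000000.


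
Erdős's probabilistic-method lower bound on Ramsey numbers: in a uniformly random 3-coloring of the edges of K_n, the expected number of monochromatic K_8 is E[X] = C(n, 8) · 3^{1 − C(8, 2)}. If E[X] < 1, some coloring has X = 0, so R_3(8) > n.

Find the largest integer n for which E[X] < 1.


We need C(n, 8) · 3^{1 − 28} < 1, i.e. C(n, 8) < 3^{28 − 1} = 7625597484987.
Check values of n near the boundary:
  n = 151: C(151, 8) = 5551321138650; 5551321138650 < 7625597484987? YES
  n = 152: C(152, 8) = 5859727868575; 5859727868575 < 7625597484987? YES
  n = 153: C(153, 8) = 6183023199255; 6183023199255 < 7625597484987? YES
  n = 154: C(154, 8) = 6521818990995; 6521818990995 < 7625597484987? YES
  n = 155: C(155, 8) = 6876747915675; 6876747915675 < 7625597484987? YES
  n = 156: C(156, 8) = 7248464019225; 7248464019225 < 7625597484987? YES
  n = 157: C(157, 8) = 7637643295425; 7637643295425 < 7625597484987? NO
  n = 158: C(158, 8) = 8044984271181; 8044984271181 < 7625597484987? NO
  n = 159: C(159, 8) = 8471208603429; 8471208603429 < 7625597484987? NO
The largest n with C(n, 8) < 7625597484987 is n = 156 (where E[X] = 805384891025/847288609443 ≈ 0.95054). Hence R_3(8) > 156, i.e. R_3(8) ≥ 157.

Largest n = 156; hence R_3(8) > 156.


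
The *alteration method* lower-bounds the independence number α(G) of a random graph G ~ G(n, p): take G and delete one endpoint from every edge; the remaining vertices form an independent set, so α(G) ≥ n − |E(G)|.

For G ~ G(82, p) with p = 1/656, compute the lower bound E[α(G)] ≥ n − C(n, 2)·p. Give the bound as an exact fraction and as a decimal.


E[|E(G)|] = C(82, 2)·p = 3321 · (1/656) = 81/16.
E[α(G)] ≥ n − E[|E(G)|] = 82 − 81/16 = 1231/16.
Numerically: ≈ 76.9375.
(This is only a lower bound; the true E[α(G)] may be larger.)

E[α(G)] ≥ 1231/16 ≈ 76.9375.


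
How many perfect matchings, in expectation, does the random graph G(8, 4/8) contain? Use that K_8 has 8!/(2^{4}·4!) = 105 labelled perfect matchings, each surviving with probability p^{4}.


K_8 has 8!/(2^{4}·4!) = 105 labelled perfect matchings.
For each such perfect matching H, let X_H = 1 if all 4 edges of H are present in G. Then P[X_H = 1] = p^{4} = (1/2)^{4} = 1/16.
By linearity: E[X] = Σ_H E[X_H] = 105 · p^{4} = 105 · 1/16 = 105/16.
Numerically: E[X] ≈ 6.56.

E[X] = 105 · (1/2)^{4} = 105/16 ≈ 6.56.


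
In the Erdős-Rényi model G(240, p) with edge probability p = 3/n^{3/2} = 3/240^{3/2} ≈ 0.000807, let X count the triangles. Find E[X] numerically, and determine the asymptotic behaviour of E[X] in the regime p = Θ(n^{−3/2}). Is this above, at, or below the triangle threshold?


Number of potential triangles: C(240, 3) = 2275280.
Each occurs with probability p³ ≈ (0.000807)³ ≈ 5.25307e-10.
By linearity: E[X] = C(240, 3)·p³ ≈ 2275280 · 5.25307e-10 ≈ 0.001.
Since α = 3/2 > 1, p = c/n^{3/2} = o(1/n) is below the triangle threshold p ~ 1/n. Asymptotically E[X] ~ (c³/6)·n^{3(1−α)} = (3³/6)·n^{-1.5} → 0, so by Markov's inequality G has no triangles w.h.p.

E[X] ≈ 0.001; in regime p = Θ(1/n^{3/2}) E[X] tends to 0 (below the triangle threshold p ~ 1/n).


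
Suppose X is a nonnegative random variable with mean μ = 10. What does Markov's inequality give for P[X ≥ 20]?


μ = E[X] = 10, a = 20.
Markov: P[X ≥ 20] ≤ μ/a = (10)/20 = 1/2.
Numerically: ≈ 0.50000.
(Since a = 20 > μ = 10.00000, the bound 1/2 is < 1 and informative.)

P[X ≥ 20] ≤ 1/2 ≈ 0.50000.


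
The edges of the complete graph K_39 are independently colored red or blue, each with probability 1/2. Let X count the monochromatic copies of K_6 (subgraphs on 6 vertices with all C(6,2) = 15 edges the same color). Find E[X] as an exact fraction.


Let X = Σ_S X_S over the C(39, 6) = 3262623 subsets S of size 6, where X_S = 1 if the K_6 on S is monochromatic.
For a fixed S, the K_6 on S has C(6, 2) = 15 edges. P[all 15 edges red] = (1/2)^15, and likewise for blue, so P[monochromatic] = 2·(1/2)^15 = 2^{1 − 15} = 1/16384.
By linearity: E[X] = C(39, 6) · 2^{1 − 15} = 3262623 · 1/16384 = 3262623/16384.
Numerically: E[X] ≈ 199.13470.

E[X] = C(39,6)·2^(1−C(6,2)) = 3262623/16384 ≈ 199.13470.


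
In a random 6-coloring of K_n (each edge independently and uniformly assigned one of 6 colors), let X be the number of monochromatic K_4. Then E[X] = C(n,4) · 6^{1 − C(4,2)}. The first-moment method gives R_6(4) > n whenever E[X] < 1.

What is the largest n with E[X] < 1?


We need C(n, 4) · 6^{1 − 6} < 1, i.e. C(n, 4) < 6^{6 − 1} = 7776.
Check values of n near the boundary:
  n = 19: C(19, 4) = 3876; 3876 < 7776? YES
  n = 20: C(20, 4) = 4845; 4845 < 7776? YES
  n = 21: C(21, 4) = 5985; 5985 < 7776? YES
  n = 22: C(22, 4) = 7315; 7315 < 7776? YES
  n = 23: C(23, 4) = 8855; 8855 < 7776? NO
  n = 24: C(24, 4) = 10626; 10626 < 7776? NO
  n = 25: C(25, 4) = 12650; 12650 < 7776? NO
The largest n with C(n, 4) < 7776 is n = 22 (where E[X] = 7315/7776 ≈ 0.9407). Hence R_6(4) > 22, i.e. R_6(4) ≥ 23.

Largest n = 22; hence R_6(4) > 22.


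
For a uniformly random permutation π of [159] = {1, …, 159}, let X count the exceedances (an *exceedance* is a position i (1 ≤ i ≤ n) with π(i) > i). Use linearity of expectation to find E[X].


Write X = Σ_{i=1}^{159} X_i, where X_i = 1_{π(i) > i}.
For each fixed i, π(i) is uniform over {1, …, 159} (marginal of a uniform permutation), so P[π(i) > i] = (n − i)/n. Summing: Σ_{i=1}^{159} (n − i)/n = (0 + 1 + … + 158)/159 = 159(159 − 1)/(2·159) = (159 − 1)/2.
Hence E[X] = Σ_{i=1}^{159} (159 − i)/159 = 79 ≈ 79.0000.

E[X] = 79 = 79.0000.


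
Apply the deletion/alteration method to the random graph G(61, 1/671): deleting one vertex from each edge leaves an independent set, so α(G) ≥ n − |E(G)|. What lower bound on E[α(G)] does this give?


E[|E(G)|] = C(61, 2)·p = 1830 · (1/671) = 30/11.
E[α(G)] ≥ n − E[|E(G)|] = 61 − 30/11 = 641/11.
Numerically: ≈ 58.273.
(This is only a lower bound; the true E[α(G)] may be larger.)

E[α(G)] ≥ 641/11 ≈ 58.273.


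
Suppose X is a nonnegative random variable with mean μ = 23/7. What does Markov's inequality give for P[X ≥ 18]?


μ = E[X] = 23/7, a = 18.
Markov: P[X ≥ 18] ≤ μ/a = (23/7)/18 = 23/126.
Numerically: ≈ 0.183.
(Since a = 18 > μ = 3.286, the bound 23/126 is < 1 and informative.)

P[X ≥ 18] ≤ 23/126 ≈ 0.183.


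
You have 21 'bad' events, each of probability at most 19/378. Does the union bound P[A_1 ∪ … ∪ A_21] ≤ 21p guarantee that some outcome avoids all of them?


Union bound: P[∪_{i=1}^{21} A_i] ≤ Σ_i P[A_i] ≤ 21·p = 21·(19/378) = 19/18.
Numerically: 19/18 ≈ 1.055556.
Is 19/18 < 1? NO.
Since the bound 19/18 is ≥ 1, the union bound is uninformative here; it does NOT by itself certify existence.

21·p = 19/18 ≈ 1.055556; existence NOT certified by the union bound.


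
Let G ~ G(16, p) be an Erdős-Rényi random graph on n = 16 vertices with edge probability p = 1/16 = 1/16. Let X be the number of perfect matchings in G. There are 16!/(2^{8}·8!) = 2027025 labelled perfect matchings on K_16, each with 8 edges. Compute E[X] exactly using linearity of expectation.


K_16 has 16!/(2^{8}·8!) = 2027025 labelled perfect matchings.
For each such perfect matching H, let X_H = 1 if all 8 edges of H are present in G. Then P[X_H = 1] = p^{8} = (1/16)^{8} = 1/4294967296.
By linearity: E[X] = Σ_H E[X_H] = 2027025 · p^{8} = 2027025 · 1/4294967296 = 2027025/4294967296.
Numerically: E[X] ≈ 0.000472.

E[X] = 2027025 · (1/16)^{8} = 2027025/4294967296 ≈ 0.000472.


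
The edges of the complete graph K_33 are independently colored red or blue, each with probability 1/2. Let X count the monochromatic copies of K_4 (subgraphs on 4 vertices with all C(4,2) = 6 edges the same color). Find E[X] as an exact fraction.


Let X = Σ_S X_S over the C(33, 4) = 40920 subsets S of size 4, where X_S = 1 if the K_4 on S is monochromatic.
For a fixed S, the K_4 on S has C(4, 2) = 6 edges. P[all 6 edges red] = (1/2)^6, and likewise for blue, so P[monochromatic] = 2·(1/2)^6 = 2^{1 − 6} = 1/32.
Summing: E[X] = C(33, 4) · 2^{1 − 6} = 40920 · 1/32 = 5115/4.
Numerically: E[X] ≈ 1278.75000.

E[X] = C(33,4)·2^(1−C(4,2)) = 5115/4 ≈ 1278.75000.


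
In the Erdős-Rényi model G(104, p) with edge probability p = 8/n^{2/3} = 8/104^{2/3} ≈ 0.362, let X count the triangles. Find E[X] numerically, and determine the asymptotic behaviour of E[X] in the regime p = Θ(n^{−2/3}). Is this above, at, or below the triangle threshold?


Number of potential triangles: C(104, 3) = 182104.
Each occurs with probability p³ ≈ (0.362)³ ≈ 4.73373e-02.
By linearity: E[X] = C(104, 3)·p³ ≈ 182104 · 4.73373e-02 ≈ 8620.308.
Since α = 2/3 < 1, p = c/n^{2/3} ≫ 1/n is above the triangle threshold p ~ 1/n. Asymptotically E[X] ~ (c³/6)·n^{3(1−α)} = (8³/6)·n^{1} → ∞; triangles are abundant w.h.p.

E[X] ≈ 8620.308; in regime p = Θ(1/n^{2/3}) E[X] diverges (above the triangle threshold p ~ 1/n).


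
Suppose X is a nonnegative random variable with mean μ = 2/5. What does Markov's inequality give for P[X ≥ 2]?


μ = E[X] = 2/5, a = 2.
Markov: P[X ≥ 2] ≤ μ/a = (2/5)/2 = 1/5.
Numerically: ≈ 0.200000.
(Since a = 2 > μ = 0.400000, the bound 1/5 is < 1 and informative.)

P[X ≥ 2] ≤ 1/5 ≈ 0.200000.


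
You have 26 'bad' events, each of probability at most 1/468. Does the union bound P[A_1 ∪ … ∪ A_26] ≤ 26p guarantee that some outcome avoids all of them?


Union bound: P[∪_{i=1}^{26} A_i] ≤ Σ_i P[A_i] ≤ 26·p = 26·(1/468) = 1/18.
Numerically: 1/18 ≈ 0.0556.
Is 1/18 < 1? YES.
Since P[∪ A_i] ≤ 1/18 < 1, the complement has P[∩ A_i^c] ≥ 1 − 1/18 = 17/18 > 0, so some outcome avoids every A_i.

26·p = 1/18 ≈ 0.0556; existence CERTIFIED by the union bound.


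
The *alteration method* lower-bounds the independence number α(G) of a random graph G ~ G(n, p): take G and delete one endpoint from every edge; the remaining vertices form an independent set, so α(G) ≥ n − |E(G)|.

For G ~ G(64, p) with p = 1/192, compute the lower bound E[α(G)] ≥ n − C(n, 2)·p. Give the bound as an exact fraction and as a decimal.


E[|E(G)|] = C(64, 2)·p = 2016 · (1/192) = 21/2.
E[α(G)] ≥ n − E[|E(G)|] = 64 − 21/2 = 107/2.
Numerically: ≈ 53.500.
(This is only a lower bound; the true E[α(G)] may be larger.)

E[α(G)] ≥ 107/2 ≈ 53.500.
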